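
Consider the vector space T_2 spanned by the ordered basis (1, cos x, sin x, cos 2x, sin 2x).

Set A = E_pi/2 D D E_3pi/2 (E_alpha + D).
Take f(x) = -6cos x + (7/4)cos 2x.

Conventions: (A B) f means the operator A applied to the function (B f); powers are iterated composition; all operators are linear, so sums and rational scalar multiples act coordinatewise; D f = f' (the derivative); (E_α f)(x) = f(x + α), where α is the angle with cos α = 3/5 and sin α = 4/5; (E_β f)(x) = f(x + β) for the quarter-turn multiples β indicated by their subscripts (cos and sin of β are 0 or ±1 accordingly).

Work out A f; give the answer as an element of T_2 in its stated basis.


E_alpha f = -(18/5)cos x + (24/5)sin x - (49/100)cos 2x - (42/25)sin 2x
D f = 6sin x - (7/2)sin 2x
(E_alpha + D) f = -(18/5)cos x + (54/5)sin x - (49/100)cos 2x - (259/50)sin 2x
E_3pi/2 (E_alpha + D) f = -(54/5)cos x - (18/5)sin x + (49/100)cos 2x + (259/50)sin 2x
D E_3pi/2 (E_alpha + D) f = -(18/5)cos x + (54/5)sin x + (259/25)cos 2x - (49/50)sin 2x
D (D E_3pi/2) (E_alpha + D) f = (54/5)cos x + (18/5)sin x - (49/25)cos 2x - (518/25)sin 2x
E_pi/2 D (D E_3pi/2) (E_alpha + D) f = (18/5)cos x - (54/5)sin x + (49/25)cos 2x + (518/25)sin 2x

the result is g(x) = (18/5)cos x - (54/5)sin x + (49/25)cos 2x + (518/25)sin 2x


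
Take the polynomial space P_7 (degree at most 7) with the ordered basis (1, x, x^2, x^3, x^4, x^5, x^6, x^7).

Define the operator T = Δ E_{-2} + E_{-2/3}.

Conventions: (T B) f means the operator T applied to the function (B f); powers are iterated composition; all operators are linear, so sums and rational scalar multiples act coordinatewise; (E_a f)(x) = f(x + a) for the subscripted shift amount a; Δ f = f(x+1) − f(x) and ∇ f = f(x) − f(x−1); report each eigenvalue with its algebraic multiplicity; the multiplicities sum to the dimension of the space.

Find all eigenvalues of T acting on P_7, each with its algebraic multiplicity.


image of 1: 1
image of x: x + 1/3
image of x^2: x^2 + (2/3)x - 23/9
image of x^3: x^3 + x^2 - (23/3)x + 181/27
image of x^4: x^4 + (4/3)x^3 - (46/3)x^2 + (724/27)x - 1199/81
image of x^5: x^5 + (5/3)x^4 - (230/9)x^3 + (1810/27)x^2 - (5995/81)x + 7501/243
image of x^6: x^6 + 2x^5 - (115/3)x^4 + (3620/27)x^3 - (5995/27)x^2 + (15002/81)x - 45863/729
image of x^7: x^7 + (7/3)x^6 - (161/3)x^5 + (6335/27)x^4 - (41965/81)x^3 + (52507/81)x^2 - (321041/729)x + 277621/2187
the matrix is upper triangular; its diagonal is (1, 1, 1, 1, 1, 1, 1, 1)
for a triangular matrix the eigenvalues are the diagonal entries, with algebraic multiplicity their repetition count

λ = 1 (multiplicity 8)


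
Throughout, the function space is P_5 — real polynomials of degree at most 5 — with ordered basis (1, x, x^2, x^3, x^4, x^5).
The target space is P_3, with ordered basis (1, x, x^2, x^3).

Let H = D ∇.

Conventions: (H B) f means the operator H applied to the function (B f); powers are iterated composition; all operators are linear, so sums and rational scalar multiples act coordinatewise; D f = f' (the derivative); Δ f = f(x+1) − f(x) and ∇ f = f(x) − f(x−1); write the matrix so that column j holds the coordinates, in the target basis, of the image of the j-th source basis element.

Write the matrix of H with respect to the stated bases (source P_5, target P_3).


image of 1: 0
image of x: 0
image of x^2: 2
image of x^3: 6x - 3
image of x^4: 12x^2 - 12x + 4
image of x^5: 20x^3 - 30x^2 + 20x - 5
each image's coordinates form column j of the matrix

the matrix is [[0, 0, 2, -3, 4, -5]; [0, 0, 0, 6, -12, 20]; [0, 0, 0, 0, 12, -30]; [0, 0, 0, 0, 0, 20]] (rows listed top to bottom)


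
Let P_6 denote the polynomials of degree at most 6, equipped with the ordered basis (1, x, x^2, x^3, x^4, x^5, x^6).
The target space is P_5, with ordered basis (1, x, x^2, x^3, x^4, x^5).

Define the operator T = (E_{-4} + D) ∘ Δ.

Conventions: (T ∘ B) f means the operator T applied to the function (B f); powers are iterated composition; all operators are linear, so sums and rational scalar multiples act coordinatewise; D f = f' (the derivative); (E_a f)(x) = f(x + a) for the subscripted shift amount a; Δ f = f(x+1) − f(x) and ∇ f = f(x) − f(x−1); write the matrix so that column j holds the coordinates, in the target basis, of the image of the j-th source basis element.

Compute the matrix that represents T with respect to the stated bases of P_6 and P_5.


the matrix is [[0, 1, -5, 40, -171, 786, -3361]; [0, 0, 2, -15, 160, -855, 4716]; [0, 0, 0, 3, -30, 400, -2565]; [0, 0, 0, 0, 4, -50, 800]; [0, 0, 0, 0, 0, 5, -75]; [0, 0, 0, 0, 0, 0, 6]] (rows listed top to bottom)

image of 1: 0
image of x: 1
image of x^2: 2x - 5
image of x^3: 3x^2 - 15x + 40
image of x^4: 4x^3 - 30x^2 + 160x - 171
image of x^5: 5x^4 - 50x^3 + 400x^2 - 855x + 786
image of x^6: 6x^5 - 75x^4 + 800x^3 - 2565x^2 + 4716x - 3361
each image's coordinates form column j of the matrix


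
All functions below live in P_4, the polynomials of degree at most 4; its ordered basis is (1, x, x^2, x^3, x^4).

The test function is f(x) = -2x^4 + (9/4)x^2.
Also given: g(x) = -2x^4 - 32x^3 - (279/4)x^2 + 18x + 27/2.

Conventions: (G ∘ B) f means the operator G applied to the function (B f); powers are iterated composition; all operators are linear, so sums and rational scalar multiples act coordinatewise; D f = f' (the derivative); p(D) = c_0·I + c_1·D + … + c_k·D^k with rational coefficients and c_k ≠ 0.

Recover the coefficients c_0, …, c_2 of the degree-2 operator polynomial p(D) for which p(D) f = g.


D^0 f = -2x^4 + (9/4)x^2
D^1 f = -8x^3 + (9/2)x
D^2 f = -24x^2 + 9/2
matching coefficients of g against c_0 f + c_1 Df + … from the top degree down determines the c_i
solution: c_0 = 1, c_1 = 4, c_2 = 3

p(D) = I + 4·D + 3·D^2, i.e. c_0 = 1, c_1 = 4, c_2 = 3


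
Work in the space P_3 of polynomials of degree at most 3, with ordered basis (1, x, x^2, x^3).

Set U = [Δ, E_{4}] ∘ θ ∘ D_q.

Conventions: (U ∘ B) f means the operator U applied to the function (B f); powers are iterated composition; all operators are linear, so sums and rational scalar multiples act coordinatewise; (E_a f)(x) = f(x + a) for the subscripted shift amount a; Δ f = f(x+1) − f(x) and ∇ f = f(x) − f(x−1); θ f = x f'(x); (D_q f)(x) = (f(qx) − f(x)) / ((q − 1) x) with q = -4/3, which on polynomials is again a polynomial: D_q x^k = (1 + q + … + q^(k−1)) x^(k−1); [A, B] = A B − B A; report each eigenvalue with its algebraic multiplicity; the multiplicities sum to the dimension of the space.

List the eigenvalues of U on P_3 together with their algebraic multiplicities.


λ = 0 (multiplicity 4)

image of 1: 0
image of x: 0
image of x^2: 0
image of x^3: 0
the matrix is upper triangular; its diagonal is (0, 0, 0, 0)
for a triangular matrix the eigenvalues are the diagonal entries, with algebraic multiplicity their repetition count


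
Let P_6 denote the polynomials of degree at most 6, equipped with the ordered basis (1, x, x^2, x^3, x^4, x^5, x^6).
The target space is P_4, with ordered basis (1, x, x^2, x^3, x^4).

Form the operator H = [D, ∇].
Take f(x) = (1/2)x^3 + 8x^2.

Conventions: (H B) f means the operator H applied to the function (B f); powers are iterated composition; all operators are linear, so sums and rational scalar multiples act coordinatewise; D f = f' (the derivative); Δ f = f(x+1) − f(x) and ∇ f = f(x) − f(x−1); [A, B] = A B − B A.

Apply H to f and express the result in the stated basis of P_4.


g(x) = 0

∇ f = (3/2)x^2 + (29/2)x - 15/2
D ∇ f = 3x + 29/2
D f = (3/2)x^2 + 16x
∇ D f = 3x + 29/2
[D, ∇] f = 0


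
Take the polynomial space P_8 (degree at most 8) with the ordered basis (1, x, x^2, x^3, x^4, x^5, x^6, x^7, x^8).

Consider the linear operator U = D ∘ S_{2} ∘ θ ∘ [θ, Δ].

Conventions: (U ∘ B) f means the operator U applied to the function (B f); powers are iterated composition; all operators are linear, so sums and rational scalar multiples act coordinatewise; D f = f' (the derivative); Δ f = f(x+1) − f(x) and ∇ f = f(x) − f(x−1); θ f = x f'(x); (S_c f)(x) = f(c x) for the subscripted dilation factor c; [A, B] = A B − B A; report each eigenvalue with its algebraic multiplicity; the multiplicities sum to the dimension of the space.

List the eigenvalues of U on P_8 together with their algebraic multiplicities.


image of 1: 0
image of x: 0
image of x^2: -4
image of x^3: -48x - 12
image of x^4: -288x^2 - 192x - 24
image of x^5: -1280x^3 - 1440x^2 - 480x - 40
image of x^6: -4800x^4 - 7680x^3 - 4320x^2 - 960x - 60
image of x^7: -16128x^5 - 33600x^4 - 26880x^3 - 10080x^2 - 1680x - 84
image of x^8: -50176x^6 - 129024x^5 - 134400x^4 - 71680x^3 - 20160x^2 - 2688x - 112
the matrix is upper triangular; its diagonal is (0, 0, 0, 0, 0, 0, 0, 0, 0)
for a triangular matrix the eigenvalues are the diagonal entries, with algebraic multiplicity their repetition count

λ = 0 (multiplicity 9)


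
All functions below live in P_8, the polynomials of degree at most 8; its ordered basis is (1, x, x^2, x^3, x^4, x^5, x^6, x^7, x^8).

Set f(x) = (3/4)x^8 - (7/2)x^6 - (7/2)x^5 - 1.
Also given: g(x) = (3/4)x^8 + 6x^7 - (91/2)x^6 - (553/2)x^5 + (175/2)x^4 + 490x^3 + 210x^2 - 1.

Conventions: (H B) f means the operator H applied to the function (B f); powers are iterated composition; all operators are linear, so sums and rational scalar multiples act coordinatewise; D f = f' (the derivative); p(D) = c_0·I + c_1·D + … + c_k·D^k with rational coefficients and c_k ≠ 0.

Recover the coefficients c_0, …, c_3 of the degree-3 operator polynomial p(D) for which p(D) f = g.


c_0 = 1, c_1 = 1, c_2 = -1, c_3 = -1

D^0 f = (3/4)x^8 - (7/2)x^6 - (7/2)x^5 - 1
D^1 f = 6x^7 - 21x^5 - (35/2)x^4
D^2 f = 42x^6 - 105x^4 - 70x^3
D^3 f = 252x^5 - 420x^3 - 210x^2
matching coefficients of g against c_0 f + c_1 Df + … from the top degree down determines the c_i
solution: c_0 = 1, c_1 = 1, c_2 = -1, c_3 = -1


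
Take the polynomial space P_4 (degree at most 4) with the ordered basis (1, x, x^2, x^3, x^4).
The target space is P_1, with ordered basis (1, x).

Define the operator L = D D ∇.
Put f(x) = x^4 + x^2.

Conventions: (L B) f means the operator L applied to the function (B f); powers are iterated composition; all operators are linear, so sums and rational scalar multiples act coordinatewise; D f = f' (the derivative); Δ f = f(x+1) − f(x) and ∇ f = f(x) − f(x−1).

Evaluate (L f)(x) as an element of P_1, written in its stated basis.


∇ f = 4x^3 - 6x^2 + 6x - 2
D ∇ f = 12x^2 - 12x + 6
D D ∇ f = 24x - 12

the image equals g(x) = 24x - 12


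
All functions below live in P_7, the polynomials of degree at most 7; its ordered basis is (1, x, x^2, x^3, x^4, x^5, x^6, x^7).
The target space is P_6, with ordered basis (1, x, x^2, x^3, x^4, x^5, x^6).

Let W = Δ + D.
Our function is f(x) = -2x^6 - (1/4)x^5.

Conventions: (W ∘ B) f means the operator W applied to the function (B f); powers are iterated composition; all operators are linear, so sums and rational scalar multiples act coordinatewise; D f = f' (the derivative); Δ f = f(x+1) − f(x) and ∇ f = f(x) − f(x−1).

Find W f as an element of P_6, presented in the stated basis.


the result is g(x) = -24x^5 - (65/2)x^4 - (85/2)x^3 - (65/2)x^2 - (53/4)x - 9/4

Δ f = -12x^5 - (125/4)x^4 - (85/2)x^3 - (65/2)x^2 - (53/4)x - 9/4
D f = -12x^5 - (5/4)x^4
(Δ + D) f = -24x^5 - (65/2)x^4 - (85/2)x^3 - (65/2)x^2 - (53/4)x - 9/4


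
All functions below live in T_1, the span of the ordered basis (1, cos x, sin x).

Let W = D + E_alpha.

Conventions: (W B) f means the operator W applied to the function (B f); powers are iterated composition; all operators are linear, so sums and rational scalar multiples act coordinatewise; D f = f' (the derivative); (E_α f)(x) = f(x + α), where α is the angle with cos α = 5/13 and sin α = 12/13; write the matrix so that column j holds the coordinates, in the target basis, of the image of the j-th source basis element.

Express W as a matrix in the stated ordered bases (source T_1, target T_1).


the matrix is [[1, 0, 0]; [0, 5/13, 25/13]; [0, -25/13, 5/13]] (rows listed top to bottom)

image of 1: 1
image of cos x: (5/13)cos x - (25/13)sin x
image of sin x: (25/13)cos x + (5/13)sin x
each image's coordinates form column j of the matrix


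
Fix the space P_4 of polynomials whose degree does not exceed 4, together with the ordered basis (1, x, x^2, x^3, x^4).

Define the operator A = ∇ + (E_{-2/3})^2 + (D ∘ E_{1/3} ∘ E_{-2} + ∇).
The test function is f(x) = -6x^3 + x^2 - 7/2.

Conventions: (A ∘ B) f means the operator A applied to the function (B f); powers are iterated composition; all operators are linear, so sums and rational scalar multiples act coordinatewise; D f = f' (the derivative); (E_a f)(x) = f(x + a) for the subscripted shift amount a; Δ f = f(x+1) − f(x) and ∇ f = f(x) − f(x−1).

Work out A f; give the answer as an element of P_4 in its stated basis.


the image equals g(x) = -6x^3 - 29x^2 + (202/3)x - 329/6

∇ f = -18x^2 + 20x - 7
E_{-2/3} f = -6x^3 + 13x^2 - (28/3)x - 23/18
E_{-2/3} E_{-2/3} f = -6x^3 + 25x^2 - (104/3)x + 25/2
E_{-2} f = -6x^3 + 37x^2 - 76x + 97/2
E_{1/3} E_{-2} f = -6x^3 + 31x^2 - (160/3)x + 487/18
D E_{1/3} E_{-2} f = -18x^2 + 62x - 160/3
∇ f = -18x^2 + 20x - 7
(D ∘ E_{1/3} ∘ E_{-2} + ∇) f = -36x^2 + 82x - 181/3
(∇ + (E_{-2/3})^2 + (D ∘ E_{1/3} ∘ E_{-2} + ∇)) f = -6x^3 - 29x^2 + (202/3)x - 329/6


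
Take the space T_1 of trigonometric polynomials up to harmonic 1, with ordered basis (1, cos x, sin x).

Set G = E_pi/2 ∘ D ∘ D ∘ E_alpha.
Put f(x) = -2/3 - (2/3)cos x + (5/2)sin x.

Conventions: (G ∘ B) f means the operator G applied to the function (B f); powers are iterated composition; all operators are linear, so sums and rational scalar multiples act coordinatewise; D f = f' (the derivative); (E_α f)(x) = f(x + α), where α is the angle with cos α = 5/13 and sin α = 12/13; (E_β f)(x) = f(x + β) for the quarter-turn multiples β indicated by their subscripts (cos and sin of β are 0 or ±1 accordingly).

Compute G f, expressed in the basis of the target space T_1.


the image equals g(x) = -(41/26)cos x + (80/39)sin x

E_alpha f = -2/3 + (80/39)cos x + (41/26)sin x
D E_alpha f = (41/26)cos x - (80/39)sin x
D D E_alpha f = -(80/39)cos x - (41/26)sin x
E_pi/2 (D ∘ D ∘ E_alpha) f = -(41/26)cos x + (80/39)sin x


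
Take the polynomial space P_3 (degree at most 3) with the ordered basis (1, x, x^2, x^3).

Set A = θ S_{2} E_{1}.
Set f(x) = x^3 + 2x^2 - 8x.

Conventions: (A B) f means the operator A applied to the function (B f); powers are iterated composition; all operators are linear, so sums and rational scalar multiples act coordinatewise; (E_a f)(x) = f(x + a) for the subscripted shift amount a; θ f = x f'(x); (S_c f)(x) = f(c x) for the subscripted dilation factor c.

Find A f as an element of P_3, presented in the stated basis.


E_{1} f = x^3 + 5x^2 - x - 5
S_{2} E_{1} f = 8x^3 + 20x^2 - 2x - 5
θ S_{2} E_{1} f = 24x^3 + 40x^2 - 2x

the image equals g(x) = 24x^3 + 40x^2 - 2x


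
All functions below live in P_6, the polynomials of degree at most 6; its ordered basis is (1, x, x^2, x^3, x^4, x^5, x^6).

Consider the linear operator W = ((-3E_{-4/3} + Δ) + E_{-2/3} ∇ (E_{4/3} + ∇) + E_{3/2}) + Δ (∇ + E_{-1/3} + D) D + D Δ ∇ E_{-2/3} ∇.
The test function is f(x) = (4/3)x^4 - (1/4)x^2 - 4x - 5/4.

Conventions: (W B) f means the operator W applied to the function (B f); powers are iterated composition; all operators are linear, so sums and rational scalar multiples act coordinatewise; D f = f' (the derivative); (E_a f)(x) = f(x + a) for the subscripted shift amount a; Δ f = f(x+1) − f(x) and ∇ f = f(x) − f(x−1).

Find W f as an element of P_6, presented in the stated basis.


the result is g(x) = -(8/3)x^4 + 40x^3 + (37/2)x^2 + (8995/108)x + 83611/1296

E_{-4/3} f = (4/3)x^4 - (64/9)x^3 + (503/36)x^2 - (1294/81)x + 7633/972
(-3E_{-4/3}) f = -4x^4 + (64/3)x^3 - (503/12)x^2 + (1294/27)x - 7633/324
Δ f = (16/3)x^3 + 8x^2 + (29/6)x - 35/12
(-3E_{-4/3} + Δ) f = -4x^4 + (80/3)x^3 - (407/12)x^2 + (2849/54)x - 4289/162
E_{4/3} f = (4/3)x^4 + (64/9)x^3 + (503/36)x^2 + (646/81)x - 2735/972
∇ f = (16/3)x^3 - 8x^2 + (29/6)x - 61/12
(E_{4/3} + ∇) f = (4/3)x^4 + (112/9)x^3 + (215/36)x^2 + (2075/162)x - 1919/243
∇ (E_{4/3} + ∇) f = (16/3)x^3 + (88/3)x^2 - (361/18)x + 5815/324
E_{-2/3} ∇ (E_{4/3} + ∇) f = (16/3)x^3 + (56/3)x^2 - (937/18)x + 13859/324
E_{3/2} f = (4/3)x^4 + 8x^3 + (71/4)x^2 + (53/4)x - 17/16
((-3E_{-4/3} + Δ) + E_{-2/3} ∇ (E_{4/3} + ∇) + E_{3/2}) f = -(8/3)x^4 + 40x^3 + (5/2)x^2 + (1507/108)x + 19747/1296
D f = (16/3)x^3 - (1/2)x - 4
∇ D f = 16x^2 - 16x + 29/6
E_{-1/3} D f = (16/3)x^3 - (16/3)x^2 + (23/18)x - 653/162
D D f = 16x^2 - 1/2
(∇ + E_{-1/3} + D) D f = (16/3)x^3 + (80/3)x^2 - (265/18)x + 49/162
Δ (∇ + E_{-1/3} + D) D f = 16x^2 + (208/3)x + 311/18
∇ f = (16/3)x^3 - 8x^2 + (29/6)x - 61/12
E_{-2/3} ∇ f = (16/3)x^3 - (56/3)x^2 + (407/18)x - 4355/324
∇ E_{-2/3} ∇ f = 16x^2 - (160/3)x + 839/18
Δ (∇ E_{-2/3}) ∇ f = 32x - 112/3
D Δ (∇ E_{-2/3}) ∇ f = 32
(((-3E_{-4/3} + Δ) + E_{-2/3} ∇ (E_{4/3} + ∇) + E_{3/2}) + Δ (∇ + E_{-1/3} + D) D + D Δ ∇ E_{-2/3} ∇) f = -(8/3)x^4 + 40x^3 + (37/2)x^2 + (8995/108)x + 83611/1296


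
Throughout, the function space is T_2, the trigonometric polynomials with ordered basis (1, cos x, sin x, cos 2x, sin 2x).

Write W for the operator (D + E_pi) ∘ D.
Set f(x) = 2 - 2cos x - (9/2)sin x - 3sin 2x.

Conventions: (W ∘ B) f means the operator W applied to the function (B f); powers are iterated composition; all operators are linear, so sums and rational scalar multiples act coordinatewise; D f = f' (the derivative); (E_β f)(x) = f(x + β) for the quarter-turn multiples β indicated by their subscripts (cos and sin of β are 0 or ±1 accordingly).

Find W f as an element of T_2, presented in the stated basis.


D f = -(9/2)cos x + 2sin x - 6cos 2x
D D f = 2cos x + (9/2)sin x + 12sin 2x
E_pi D f = (9/2)cos x - 2sin x - 6cos 2x
(D + E_pi) D f = (13/2)cos x + (5/2)sin x - 6cos 2x + 12sin 2x

g(x) = (13/2)cos x + (5/2)sin x - 6cos 2x + 12sin 2x


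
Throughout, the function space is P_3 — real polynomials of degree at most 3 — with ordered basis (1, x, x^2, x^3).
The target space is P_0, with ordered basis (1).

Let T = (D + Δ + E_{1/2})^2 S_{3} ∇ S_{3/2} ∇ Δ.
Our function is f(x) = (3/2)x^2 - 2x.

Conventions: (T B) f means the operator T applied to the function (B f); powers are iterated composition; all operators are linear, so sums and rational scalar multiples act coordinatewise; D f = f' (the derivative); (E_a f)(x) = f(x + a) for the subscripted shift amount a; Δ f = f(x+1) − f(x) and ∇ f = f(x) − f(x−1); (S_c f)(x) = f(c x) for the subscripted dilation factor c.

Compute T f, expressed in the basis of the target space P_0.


g(x) = 0

Δ f = 3x - 1/2
∇ Δ f = 3
S_{3/2} (∇ Δ) f = 3
∇ S_{3/2} (∇ Δ) f = 0
S_{3} ∇ S_{3/2} (∇ Δ) f = 0
D (S_{3} ∇ S_{3/2} ∇ Δ) f = 0
Δ (S_{3} ∇ S_{3/2} ∇ Δ) f = 0
E_{1/2} (S_{3} ∇ S_{3/2} ∇ Δ) f = 0
(D + Δ + E_{1/2}) (S_{3} ∇ S_{3/2} ∇ Δ) f = 0
D (D + Δ + E_{1/2}) (S_{3} ∇ S_{3/2} ∇ Δ) f = 0
Δ (D + Δ + E_{1/2}) (S_{3} ∇ S_{3/2} ∇ Δ) f = 0
E_{1/2} (D + Δ + E_{1/2}) (S_{3} ∇ S_{3/2} ∇ Δ) f = 0
(D + Δ + E_{1/2}) (D + Δ + E_{1/2}) (S_{3} ∇ S_{3/2} ∇ Δ) f = 0


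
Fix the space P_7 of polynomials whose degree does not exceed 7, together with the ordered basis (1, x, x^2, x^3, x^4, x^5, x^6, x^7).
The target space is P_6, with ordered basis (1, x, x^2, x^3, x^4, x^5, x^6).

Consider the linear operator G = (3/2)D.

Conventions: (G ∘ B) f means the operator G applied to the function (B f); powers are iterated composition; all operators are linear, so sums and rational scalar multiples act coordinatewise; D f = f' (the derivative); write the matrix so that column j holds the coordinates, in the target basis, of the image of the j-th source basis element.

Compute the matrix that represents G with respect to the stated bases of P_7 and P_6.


the matrix is [[0, 3/2, 0, 0, 0, 0, 0, 0]; [0, 0, 3, 0, 0, 0, 0, 0]; [0, 0, 0, 9/2, 0, 0, 0, 0]; [0, 0, 0, 0, 6, 0, 0, 0]; [0, 0, 0, 0, 0, 15/2, 0, 0]; [0, 0, 0, 0, 0, 0, 9, 0]; [0, 0, 0, 0, 0, 0, 0, 21/2]] (rows listed top to bottom)

image of 1: 0
image of x: 3/2
image of x^2: 3x
image of x^3: (9/2)x^2
image of x^4: 6x^3
image of x^5: (15/2)x^4
image of x^6: 9x^5
image of x^7: (21/2)x^6
each image's coordinates form column j of the matrix


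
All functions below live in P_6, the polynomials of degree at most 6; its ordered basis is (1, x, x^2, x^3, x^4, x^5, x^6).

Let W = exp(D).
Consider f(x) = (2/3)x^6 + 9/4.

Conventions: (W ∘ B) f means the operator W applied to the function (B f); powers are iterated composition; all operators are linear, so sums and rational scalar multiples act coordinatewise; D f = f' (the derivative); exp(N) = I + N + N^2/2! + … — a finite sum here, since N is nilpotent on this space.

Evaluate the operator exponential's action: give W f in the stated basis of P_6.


order-1 term: 4x^5
order-2 term: 10x^4
order-3 term: (40/3)x^3
order-4 term: 10x^2
order-5 term: 4x
order-6 term: 2/3
the series for exp(D) f terminates at order 6
exp(D) f = (2/3)x^6 + 4x^5 + 10x^4 + (40/3)x^3 + 10x^2 + 4x + 35/12

g(x) = (2/3)x^6 + 4x^5 + 10x^4 + (40/3)x^3 + 10x^2 + 4x + 35/12


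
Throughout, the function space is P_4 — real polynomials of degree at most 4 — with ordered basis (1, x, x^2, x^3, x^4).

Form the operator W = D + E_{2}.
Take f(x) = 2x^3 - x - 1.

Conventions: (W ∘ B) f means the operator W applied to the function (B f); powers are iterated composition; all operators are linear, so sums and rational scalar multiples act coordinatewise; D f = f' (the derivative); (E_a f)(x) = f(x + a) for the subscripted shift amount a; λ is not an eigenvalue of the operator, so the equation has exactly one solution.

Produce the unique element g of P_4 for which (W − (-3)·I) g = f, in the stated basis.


the result is g(x) = (1/2)x^3 - (9/8)x^2 - (1/16)x - 5/64

write g with unknown coordinates in the stated basis and equate coefficients in (W − (-3)·I) g = f
solving from the highest basis element down gives g = (1/2)x^3 - (9/8)x^2 - (1/16)x - 5/64
check: W g = (1/2)x^3 + (27/8)x^2 - (13/16)x - 49/64
so W g − (-3)·g = 2x^3 - x - 1 = f ✓


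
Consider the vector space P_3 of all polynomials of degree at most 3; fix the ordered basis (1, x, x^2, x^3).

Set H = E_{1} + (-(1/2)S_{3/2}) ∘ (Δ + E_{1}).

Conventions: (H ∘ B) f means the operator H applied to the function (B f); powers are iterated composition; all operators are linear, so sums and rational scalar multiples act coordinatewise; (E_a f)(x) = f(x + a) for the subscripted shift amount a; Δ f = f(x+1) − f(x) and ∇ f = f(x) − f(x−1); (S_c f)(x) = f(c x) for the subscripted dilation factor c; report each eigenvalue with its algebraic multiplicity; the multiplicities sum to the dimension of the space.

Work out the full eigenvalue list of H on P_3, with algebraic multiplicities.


λ = -11/16 (multiplicity 1), λ = -1/8 (multiplicity 1), λ = 1/4 (multiplicity 1), λ = 1/2 (multiplicity 1)

image of 1: 1/2
image of x: (1/4)x
image of x^2: -(1/8)x^2 - x
image of x^3: -(11/16)x^3 - (15/4)x^2 - (3/2)x
the matrix is upper triangular; its diagonal is (1/2, 1/4, -1/8, -11/16)
for a triangular matrix the eigenvalues are the diagonal entries, with algebraic multiplicity their repetition count


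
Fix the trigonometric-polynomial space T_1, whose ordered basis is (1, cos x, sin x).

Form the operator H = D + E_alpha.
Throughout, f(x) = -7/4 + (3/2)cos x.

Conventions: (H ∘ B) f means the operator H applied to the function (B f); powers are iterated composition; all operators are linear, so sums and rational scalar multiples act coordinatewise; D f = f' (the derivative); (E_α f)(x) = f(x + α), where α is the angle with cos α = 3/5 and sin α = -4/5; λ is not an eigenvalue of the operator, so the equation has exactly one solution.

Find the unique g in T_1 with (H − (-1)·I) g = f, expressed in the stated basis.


write g with unknown coordinates in the stated basis and equate coefficients in (H − (-1)·I) g = f
solving from the highest basis element down gives g = -7/8 + (12/13)cos x + (3/26)sin x
check: H g = -7/8 + (15/26)cos x - (3/26)sin x
so H g − (-1)·g = -7/4 + (3/2)cos x = f ✓

g(x) = -7/8 + (12/13)cos x + (3/26)sin x


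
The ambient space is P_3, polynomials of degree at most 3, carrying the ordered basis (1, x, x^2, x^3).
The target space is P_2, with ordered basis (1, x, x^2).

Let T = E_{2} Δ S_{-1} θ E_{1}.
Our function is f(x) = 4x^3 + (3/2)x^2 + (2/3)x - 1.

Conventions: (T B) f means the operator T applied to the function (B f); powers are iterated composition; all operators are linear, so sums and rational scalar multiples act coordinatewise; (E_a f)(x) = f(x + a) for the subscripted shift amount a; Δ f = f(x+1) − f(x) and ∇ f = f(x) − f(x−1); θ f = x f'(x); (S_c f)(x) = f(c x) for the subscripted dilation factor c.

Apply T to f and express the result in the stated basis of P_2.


g(x) = -36x^2 - 126x - 326/3

E_{1} f = 4x^3 + (27/2)x^2 + (47/3)x + 31/6
θ E_{1} f = 12x^3 + 27x^2 + (47/3)x
S_{-1} (θ E_{1}) f = -12x^3 + 27x^2 - (47/3)x
Δ S_{-1} (θ E_{1}) f = -36x^2 + 18x - 2/3
E_{2} Δ S_{-1} (θ E_{1}) f = -36x^2 - 126x - 326/3


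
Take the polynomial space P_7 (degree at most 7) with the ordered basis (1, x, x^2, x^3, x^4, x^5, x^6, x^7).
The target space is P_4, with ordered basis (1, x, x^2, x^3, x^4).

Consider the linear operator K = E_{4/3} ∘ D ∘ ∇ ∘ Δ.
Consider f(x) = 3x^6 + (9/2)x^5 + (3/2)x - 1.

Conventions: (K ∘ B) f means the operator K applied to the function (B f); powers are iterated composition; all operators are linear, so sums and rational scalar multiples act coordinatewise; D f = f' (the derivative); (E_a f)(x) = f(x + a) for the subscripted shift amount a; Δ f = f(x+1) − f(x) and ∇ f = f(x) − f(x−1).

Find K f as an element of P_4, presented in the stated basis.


the result is g(x) = 360x^3 + 1710x^2 + 2820x + 4855/3

Δ f = 18x^5 + (135/2)x^4 + 105x^3 + 90x^2 + (81/2)x + 9
∇ Δ f = 90x^4 + 90x^3 + 90x^2 + 45x + 6
D ∇ Δ f = 360x^3 + 270x^2 + 180x + 45
E_{4/3} (D ∘ ∇) Δ f = 360x^3 + 1710x^2 + 2820x + 4855/3


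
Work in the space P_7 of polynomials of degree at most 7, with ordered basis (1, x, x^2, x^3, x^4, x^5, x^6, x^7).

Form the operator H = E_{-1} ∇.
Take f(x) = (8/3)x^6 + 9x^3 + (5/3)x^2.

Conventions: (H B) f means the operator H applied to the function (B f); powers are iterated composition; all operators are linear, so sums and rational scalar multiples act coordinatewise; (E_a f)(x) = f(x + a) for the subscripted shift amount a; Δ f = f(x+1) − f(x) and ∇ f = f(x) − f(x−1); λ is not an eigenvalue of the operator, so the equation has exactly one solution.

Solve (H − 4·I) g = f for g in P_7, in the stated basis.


write g with unknown coordinates in the stated basis and equate coefficients in (H − 4·I) g = f
solving from the highest basis element down gives g = -(2/3)x^6 - x^5 + (25/4)x^4 - (71/6)x^3 - (209/12)x^2 + (593/12)x - 767/48
check: H g = -4x^5 + 25x^4 - (115/3)x^3 - 68x^2 + (593/3)x - 767/12
so H g − 4·g = (8/3)x^6 + 9x^3 + (5/3)x^2 = f ✓

the result is g(x) = -(2/3)x^6 - x^5 + (25/4)x^4 - (71/6)x^3 - (209/12)x^2 + (593/12)x - 767/48


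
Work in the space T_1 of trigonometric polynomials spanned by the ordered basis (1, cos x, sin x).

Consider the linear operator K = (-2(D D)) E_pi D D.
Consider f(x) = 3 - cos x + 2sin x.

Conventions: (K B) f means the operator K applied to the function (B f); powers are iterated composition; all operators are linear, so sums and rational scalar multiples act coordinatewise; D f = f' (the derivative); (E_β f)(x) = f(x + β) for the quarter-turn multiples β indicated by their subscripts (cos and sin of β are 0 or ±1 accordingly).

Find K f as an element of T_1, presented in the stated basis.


D f = 2cos x + sin x
D D f = cos x - 2sin x
E_pi D D f = -cos x + 2sin x
D (E_pi D) D f = 2cos x + sin x
D D (E_pi D) D f = cos x - 2sin x
(-2(D D)) (E_pi D) D f = -2cos x + 4sin x

the image equals g(x) = -2cos x + 4sin x


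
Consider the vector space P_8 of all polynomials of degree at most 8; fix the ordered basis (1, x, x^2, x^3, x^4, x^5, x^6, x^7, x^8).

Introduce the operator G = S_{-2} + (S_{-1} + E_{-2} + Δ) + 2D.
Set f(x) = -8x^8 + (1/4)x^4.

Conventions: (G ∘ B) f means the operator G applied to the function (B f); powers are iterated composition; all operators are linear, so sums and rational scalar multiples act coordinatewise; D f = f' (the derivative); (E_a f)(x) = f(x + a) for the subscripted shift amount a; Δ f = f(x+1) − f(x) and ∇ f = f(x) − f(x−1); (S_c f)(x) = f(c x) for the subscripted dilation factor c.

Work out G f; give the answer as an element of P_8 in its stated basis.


g(x) = -2064x^8 - 64x^7 - 1120x^6 + 3136x^5 - (19031/2)x^4 + 13889x^3 - (29105/2)x^2 + 8121x - 8207/4

S_{-2} f = -2048x^8 + 4x^4
S_{-1} f = -8x^8 + (1/4)x^4
E_{-2} f = -8x^8 + 128x^7 - 896x^6 + 3584x^5 - (35839/4)x^4 + 14334x^3 - 14330x^2 + 8184x - 2044
Δ f = -64x^7 - 224x^6 - 448x^5 - 560x^4 - 447x^3 - (445/2)x^2 - 63x - 31/4
(S_{-1} + E_{-2} + Δ) f = -16x^8 + 64x^7 - 1120x^6 + 3136x^5 - (19039/2)x^4 + 13887x^3 - (29105/2)x^2 + 8121x - 8207/4
D f = -64x^7 + x^3
(2D) f = -128x^7 + 2x^3
(S_{-2} + (S_{-1} + E_{-2} + Δ) + 2D) f = -2064x^8 - 64x^7 - 1120x^6 + 3136x^5 - (19031/2)x^4 + 13889x^3 - (29105/2)x^2 + 8121x - 8207/4


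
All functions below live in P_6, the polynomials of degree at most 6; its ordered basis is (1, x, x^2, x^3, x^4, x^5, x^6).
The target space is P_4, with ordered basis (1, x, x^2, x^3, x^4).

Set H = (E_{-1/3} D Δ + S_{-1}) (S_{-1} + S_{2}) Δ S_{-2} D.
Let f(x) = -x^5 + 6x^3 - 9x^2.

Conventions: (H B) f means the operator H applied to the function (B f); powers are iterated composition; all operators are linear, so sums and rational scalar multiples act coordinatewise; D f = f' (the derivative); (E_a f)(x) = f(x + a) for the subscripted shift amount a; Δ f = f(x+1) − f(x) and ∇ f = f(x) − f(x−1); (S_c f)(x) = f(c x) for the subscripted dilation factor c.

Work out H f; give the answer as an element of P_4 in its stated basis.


the image equals g(x) = 2240x^3 - 2400x^2 - 13264x - 6984

D f = -5x^4 + 18x^2 - 18x
S_{-2} D f = -80x^4 + 72x^2 + 36x
Δ (S_{-2} D) f = -320x^3 - 480x^2 - 176x + 28
S_{-1} Δ (S_{-2} D) f = 320x^3 - 480x^2 + 176x + 28
S_{2} Δ (S_{-2} D) f = -2560x^3 - 1920x^2 - 352x + 28
(S_{-1} + S_{2}) Δ (S_{-2} D) f = -2240x^3 - 2400x^2 - 176x + 56
Δ ((S_{-1} + S_{2}) Δ S_{-2} D) f = -6720x^2 - 11520x - 4816
D Δ ((S_{-1} + S_{2}) Δ S_{-2} D) f = -13440x - 11520
E_{-1/3} D Δ ((S_{-1} + S_{2}) Δ S_{-2} D) f = -13440x - 7040
S_{-1} ((S_{-1} + S_{2}) Δ S_{-2} D) f = 2240x^3 - 2400x^2 + 176x + 56
(E_{-1/3} D Δ + S_{-1}) ((S_{-1} + S_{2}) Δ S_{-2} D) f = 2240x^3 - 2400x^2 - 13264x - 6984


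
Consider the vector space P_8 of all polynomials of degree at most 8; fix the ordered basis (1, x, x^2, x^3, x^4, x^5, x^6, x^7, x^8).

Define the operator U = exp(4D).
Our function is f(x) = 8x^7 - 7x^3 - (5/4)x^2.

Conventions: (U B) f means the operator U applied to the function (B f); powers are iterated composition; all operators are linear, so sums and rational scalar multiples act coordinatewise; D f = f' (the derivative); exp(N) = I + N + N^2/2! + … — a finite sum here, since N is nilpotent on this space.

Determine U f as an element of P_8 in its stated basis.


order-1 term: 224x^6 - 84x^2 - 10x
order-2 term: 2688x^5 - 336x - 20
order-3 term: 17920x^4 - 448
order-4 term: 71680x^3
order-5 term: 172032x^2
order-6 term: 229376x
order-7 term: 131072
the series for exp(4D) f terminates at order 7
exp(4D) f = 8x^7 + 224x^6 + 2688x^5 + 17920x^4 + 71673x^3 + (687787/4)x^2 + 229030x + 130604

the image equals g(x) = 8x^7 + 224x^6 + 2688x^5 + 17920x^4 + 71673x^3 + (687787/4)x^2 + 229030x + 130604


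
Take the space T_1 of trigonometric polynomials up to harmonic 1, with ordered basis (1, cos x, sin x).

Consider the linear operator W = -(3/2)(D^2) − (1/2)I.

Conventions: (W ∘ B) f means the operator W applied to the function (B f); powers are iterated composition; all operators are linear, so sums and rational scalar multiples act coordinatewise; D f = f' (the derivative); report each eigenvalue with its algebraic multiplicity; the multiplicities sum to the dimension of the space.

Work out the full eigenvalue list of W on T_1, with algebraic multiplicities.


image of 1: -1/2
image of cos x: cos x
image of sin x: sin x
the matrix is diagonal; its diagonal is (-1/2, 1, 1)
for a triangular matrix the eigenvalues are the diagonal entries, with algebraic multiplicity their repetition count

λ = -1/2 (multiplicity 1), λ = 1 (multiplicity 2)


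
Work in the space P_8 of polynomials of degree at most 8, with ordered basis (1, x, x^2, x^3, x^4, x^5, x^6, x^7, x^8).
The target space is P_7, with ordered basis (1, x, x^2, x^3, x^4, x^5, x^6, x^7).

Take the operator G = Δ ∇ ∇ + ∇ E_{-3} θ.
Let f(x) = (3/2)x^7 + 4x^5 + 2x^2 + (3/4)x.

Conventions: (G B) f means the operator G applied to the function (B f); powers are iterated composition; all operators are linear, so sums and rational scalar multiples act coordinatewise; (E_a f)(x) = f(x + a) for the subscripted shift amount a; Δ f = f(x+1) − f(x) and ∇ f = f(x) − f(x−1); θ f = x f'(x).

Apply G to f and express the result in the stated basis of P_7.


∇ f = (21/2)x^6 - (63/2)x^5 + (145/2)x^4 - (185/2)x^3 + (143/2)x^2 - (53/2)x + 17/4
∇ ∇ f = 63x^5 - 315x^4 + 815x^3 - 1185x^2 + 931x - 305
Δ ∇ ∇ f = 315x^4 - 630x^3 + 1185x^2 - 870x + 309
θ f = (21/2)x^7 + 20x^5 + 4x^2 + (3/4)x
E_{-3} θ f = (21/2)x^7 - (441/2)x^6 + (4009/2)x^5 - (20445/2)x^4 + (63135/2)x^3 - (117955/2)x^2 + (246633/4)x - 111159/4
∇ (E_{-3} θ) f = (147/2)x^6 - (3087/2)x^5 + (27395/2)x^4 - (131425/2)x^3 + (359221/2)x^2 - (529933/2)x + 658645/4
(Δ ∇ ∇ + ∇ E_{-3} θ) f = (147/2)x^6 - (3087/2)x^5 + (28025/2)x^4 - (132685/2)x^3 + (361591/2)x^2 - (531673/2)x + 659881/4

the image equals g(x) = (147/2)x^6 - (3087/2)x^5 + (28025/2)x^4 - (132685/2)x^3 + (361591/2)x^2 - (531673/2)x + 659881/4


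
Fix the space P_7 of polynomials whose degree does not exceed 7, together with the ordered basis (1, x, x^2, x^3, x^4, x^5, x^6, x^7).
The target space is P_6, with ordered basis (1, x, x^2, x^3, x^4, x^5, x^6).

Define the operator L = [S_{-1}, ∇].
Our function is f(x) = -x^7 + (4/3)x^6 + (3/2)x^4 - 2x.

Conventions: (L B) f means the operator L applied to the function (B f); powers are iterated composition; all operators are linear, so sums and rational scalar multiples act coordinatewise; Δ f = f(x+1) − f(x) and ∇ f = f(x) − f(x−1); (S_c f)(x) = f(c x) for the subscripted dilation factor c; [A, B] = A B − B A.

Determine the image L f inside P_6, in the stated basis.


∇ f = -7x^6 + 29x^5 - 55x^4 + (203/3)x^3 - 50x^2 + 21x - 35/6
S_{-1} ∇ f = -7x^6 - 29x^5 - 55x^4 - (203/3)x^3 - 50x^2 - 21x - 35/6
S_{-1} f = x^7 + (4/3)x^6 + (3/2)x^4 + 2x
∇ S_{-1} f = 7x^6 - 13x^5 + 15x^4 - (7/3)x^3 - 8x^2 + 7x + 1/6
[S_{-1}, ∇] f = -14x^6 - 16x^5 - 70x^4 - (196/3)x^3 - 42x^2 - 28x - 6

the image equals g(x) = -14x^6 - 16x^5 - 70x^4 - (196/3)x^3 - 42x^2 - 28x - 6


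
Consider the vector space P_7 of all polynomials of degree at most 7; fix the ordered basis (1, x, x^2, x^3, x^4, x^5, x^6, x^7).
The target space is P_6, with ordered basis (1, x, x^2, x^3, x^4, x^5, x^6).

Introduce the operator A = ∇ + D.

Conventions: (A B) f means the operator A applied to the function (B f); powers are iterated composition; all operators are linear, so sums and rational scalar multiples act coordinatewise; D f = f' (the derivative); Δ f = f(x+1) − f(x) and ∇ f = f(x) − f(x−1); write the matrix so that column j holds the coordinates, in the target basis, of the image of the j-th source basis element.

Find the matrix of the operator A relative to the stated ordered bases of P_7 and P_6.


the matrix is [[0, 2, -1, 1, -1, 1, -1, 1]; [0, 0, 4, -3, 4, -5, 6, -7]; [0, 0, 0, 6, -6, 10, -15, 21]; [0, 0, 0, 0, 8, -10, 20, -35]; [0, 0, 0, 0, 0, 10, -15, 35]; [0, 0, 0, 0, 0, 0, 12, -21]; [0, 0, 0, 0, 0, 0, 0, 14]] (rows listed top to bottom)

image of 1: 0
image of x: 2
image of x^2: 4x - 1
image of x^3: 6x^2 - 3x + 1
image of x^4: 8x^3 - 6x^2 + 4x - 1
image of x^5: 10x^4 - 10x^3 + 10x^2 - 5x + 1
image of x^6: 12x^5 - 15x^4 + 20x^3 - 15x^2 + 6x - 1
image of x^7: 14x^6 - 21x^5 + 35x^4 - 35x^3 + 21x^2 - 7x + 1
each image's coordinates form column j of the matrix


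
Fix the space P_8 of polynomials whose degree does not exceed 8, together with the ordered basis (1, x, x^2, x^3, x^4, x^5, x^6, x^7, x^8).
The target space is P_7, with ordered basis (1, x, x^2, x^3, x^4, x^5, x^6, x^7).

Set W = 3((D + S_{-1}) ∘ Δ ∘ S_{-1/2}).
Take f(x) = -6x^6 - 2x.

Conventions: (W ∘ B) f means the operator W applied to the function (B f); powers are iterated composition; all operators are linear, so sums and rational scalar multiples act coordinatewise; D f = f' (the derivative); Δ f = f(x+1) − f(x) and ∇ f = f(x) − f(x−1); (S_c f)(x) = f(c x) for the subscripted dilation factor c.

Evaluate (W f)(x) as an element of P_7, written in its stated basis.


S_{-1/2} f = -(3/32)x^6 + x
Δ S_{-1/2} f = -(9/16)x^5 - (45/32)x^4 - (15/8)x^3 - (45/32)x^2 - (9/16)x + 29/32
D Δ S_{-1/2} f = -(45/16)x^4 - (45/8)x^3 - (45/8)x^2 - (45/16)x - 9/16
S_{-1} Δ S_{-1/2} f = (9/16)x^5 - (45/32)x^4 + (15/8)x^3 - (45/32)x^2 + (9/16)x + 29/32
(D + S_{-1}) Δ S_{-1/2} f = (9/16)x^5 - (135/32)x^4 - (15/4)x^3 - (225/32)x^2 - (9/4)x + 11/32
(3((D + S_{-1}) ∘ Δ ∘ S_{-1/2})) f = (27/16)x^5 - (405/32)x^4 - (45/4)x^3 - (675/32)x^2 - (27/4)x + 33/32

the result is g(x) = (27/16)x^5 - (405/32)x^4 - (45/4)x^3 - (675/32)x^2 - (27/4)x + 33/32


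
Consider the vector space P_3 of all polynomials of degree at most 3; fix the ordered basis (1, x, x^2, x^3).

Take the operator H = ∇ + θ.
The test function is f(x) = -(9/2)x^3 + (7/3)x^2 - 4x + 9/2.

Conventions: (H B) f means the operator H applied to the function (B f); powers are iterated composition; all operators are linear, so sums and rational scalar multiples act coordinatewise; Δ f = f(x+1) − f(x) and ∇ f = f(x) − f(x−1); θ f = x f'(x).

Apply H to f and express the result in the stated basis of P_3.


g(x) = -(27/2)x^3 - (53/6)x^2 + (85/6)x - 65/6

∇ f = -(27/2)x^2 + (109/6)x - 65/6
θ f = -(27/2)x^3 + (14/3)x^2 - 4x
(∇ + θ) f = -(27/2)x^3 - (53/6)x^2 + (85/6)x - 65/6


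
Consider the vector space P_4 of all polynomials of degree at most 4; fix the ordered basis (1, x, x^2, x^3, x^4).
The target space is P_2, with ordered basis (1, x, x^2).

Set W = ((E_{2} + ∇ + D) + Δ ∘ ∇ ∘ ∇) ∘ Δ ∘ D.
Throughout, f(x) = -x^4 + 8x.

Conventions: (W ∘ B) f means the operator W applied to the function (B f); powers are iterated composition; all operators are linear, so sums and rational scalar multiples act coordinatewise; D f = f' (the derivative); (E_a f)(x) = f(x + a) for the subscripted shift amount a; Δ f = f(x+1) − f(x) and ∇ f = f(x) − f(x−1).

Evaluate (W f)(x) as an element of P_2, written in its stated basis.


g(x) = -12x^2 - 108x - 88

D f = -4x^3 + 8
Δ D f = -12x^2 - 12x - 4
E_{2} (Δ ∘ D) f = -12x^2 - 60x - 76
∇ (Δ ∘ D) f = -24x
D (Δ ∘ D) f = -24x - 12
(E_{2} + ∇ + D) (Δ ∘ D) f = -12x^2 - 108x - 88
∇ (Δ ∘ D) f = -24x
∇ ∇ (Δ ∘ D) f = -24
Δ ∇ ∇ (Δ ∘ D) f = 0
((E_{2} + ∇ + D) + Δ ∘ ∇ ∘ ∇) (Δ ∘ D) f = -12x^2 - 108x - 88


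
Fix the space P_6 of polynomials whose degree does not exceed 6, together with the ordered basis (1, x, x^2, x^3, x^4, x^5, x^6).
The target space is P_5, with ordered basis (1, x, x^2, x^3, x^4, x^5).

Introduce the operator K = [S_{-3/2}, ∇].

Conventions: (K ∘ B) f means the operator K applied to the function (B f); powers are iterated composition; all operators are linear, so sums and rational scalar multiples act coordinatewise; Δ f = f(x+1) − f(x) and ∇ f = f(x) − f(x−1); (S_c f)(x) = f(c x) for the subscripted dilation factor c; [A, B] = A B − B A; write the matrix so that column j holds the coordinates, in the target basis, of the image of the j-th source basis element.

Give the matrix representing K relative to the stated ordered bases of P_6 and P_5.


the matrix is [[0, 5/2, 5/4, 35/8, 65/16, 275/32, 665/64]; [0, 0, -15/2, -45/8, -105/4, -975/32, -2475/32]; [0, 0, 0, 135/8, 135/8, 1575/16, 8775/64]; [0, 0, 0, 0, -135/4, -675/16, -4725/16]; [0, 0, 0, 0, 0, 2025/32, 6075/64]; [0, 0, 0, 0, 0, 0, -3645/32]] (rows listed top to bottom)

image of 1: 0
image of x: 5/2
image of x^2: -(15/2)x + 5/4
image of x^3: (135/8)x^2 - (45/8)x + 35/8
image of x^4: -(135/4)x^3 + (135/8)x^2 - (105/4)x + 65/16
image of x^5: (2025/32)x^4 - (675/16)x^3 + (1575/16)x^2 - (975/32)x + 275/32
image of x^6: -(3645/32)x^5 + (6075/64)x^4 - (4725/16)x^3 + (8775/64)x^2 - (2475/32)x + 665/64
each image's coordinates form column j of the matrix
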